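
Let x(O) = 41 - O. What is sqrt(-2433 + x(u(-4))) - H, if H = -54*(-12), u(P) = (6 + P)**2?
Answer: -648 + 2*I*sqrt(599) ≈ -648.0 + 48.949*I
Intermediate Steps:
H = 648
sqrt(-2433 + x(u(-4))) - H = sqrt(-2433 + (41 - (6 - 4)**2)) - 1*648 = sqrt(-2433 + (41 - 1*2**2)) - 648 = sqrt(-2433 + (41 - 1*4)) - 648 = sqrt(-2433 + (41 - 4)) - 648 = sqrt(-2433 + 37) - 648 = sqrt(-2396) - 648 = 2*I*sqrt(599) - 648 = -648 + 2*I*sqrt(599)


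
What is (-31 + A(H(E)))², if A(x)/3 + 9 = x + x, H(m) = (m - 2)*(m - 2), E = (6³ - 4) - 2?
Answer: 67353744676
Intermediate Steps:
E = 210 (E = (216 - 4) - 2 = 212 - 2 = 210)
H(m) = (-2 + m)² (H(m) = (-2 + m)*(-2 + m) = (-2 + m)²)
A(x) = -27 + 6*x (A(x) = -27 + 3*(x + x) = -27 + 3*(2*x) = -27 + 6*x)
(-31 + A(H(E)))² = (-31 + (-27 + 6*(-2 + 210)²))² = (-31 + (-27 + 6*208²))² = (-31 + (-27 + 6*43264))² = (-31 + (-27 + 259584))² = (-31 + 259557)² = 259526² = 67353744676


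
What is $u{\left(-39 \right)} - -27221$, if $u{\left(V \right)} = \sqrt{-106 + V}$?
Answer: $27221 + i \sqrt{145} \approx 27221.0 + 12.042 i$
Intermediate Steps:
$u{\left(-39 \right)} - -27221 = \sqrt{-106 - 39} - -27221 = \sqrt{-145} + 27221 = i \sqrt{145} + 27221 = 27221 + i \sqrt{145}$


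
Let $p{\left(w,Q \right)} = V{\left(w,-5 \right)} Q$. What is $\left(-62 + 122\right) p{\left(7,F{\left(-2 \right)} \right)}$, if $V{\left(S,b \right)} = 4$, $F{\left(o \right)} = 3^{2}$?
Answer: $2160$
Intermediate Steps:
$F{\left(o \right)} = 9$
$p{\left(w,Q \right)} = 4 Q$
$\left(-62 + 122\right) p{\left(7,F{\left(-2 \right)} \right)} = \left(-62 + 122\right) 4 \cdot 9 = 60 \cdot 36 = 2160$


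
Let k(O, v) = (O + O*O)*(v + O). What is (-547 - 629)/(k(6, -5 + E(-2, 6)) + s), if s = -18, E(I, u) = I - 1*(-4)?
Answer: -98/9 ≈ -10.889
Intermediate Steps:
E(I, u) = 4 + I (E(I, u) = I + 4 = 4 + I)
k(O, v) = (O + v)*(O + O²) (k(O, v) = (O + O²)*(O + v) = (O + v)*(O + O²))
(-547 - 629)/(k(6, -5 + E(-2, 6)) + s) = (-547 - 629)/(6*(6 + (-5 + (4 - 2)) + 6² + 6*(-5 + (4 - 2))) - 18) = -1176/(6*(6 + (-5 + 2) + 36 + 6*(-5 + 2)) - 18) = -1176/(6*(6 - 3 + 36 + 6*(-3)) - 18) = -1176/(6*(6 - 3 + 36 - 18) - 18) = -1176/(6*21 - 18) = -1176/(126 - 18) = -1176/108 = -1176*1/108 = -98/9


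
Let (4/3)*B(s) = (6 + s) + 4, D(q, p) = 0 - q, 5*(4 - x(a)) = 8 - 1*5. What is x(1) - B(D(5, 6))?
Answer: -7/20 ≈ -0.35000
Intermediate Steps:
x(a) = 17/5 (x(a) = 4 - (8 - 1*5)/5 = 4 - (8 - 5)/5 = 4 - ⅕*3 = 4 - ⅗ = 17/5)
D(q, p) = -q
B(s) = 15/2 + 3*s/4 (B(s) = 3*((6 + s) + 4)/4 = 3*(10 + s)/4 = 15/2 + 3*s/4)
x(1) - B(D(5, 6)) = 17/5 - (15/2 + 3*(-1*5)/4) = 17/5 - (15/2 + (¾)*(-5)) = 17/5 - (15/2 - 15/4) = 17/5 - 1*15/4 = 17/5 - 15/4 = -7/20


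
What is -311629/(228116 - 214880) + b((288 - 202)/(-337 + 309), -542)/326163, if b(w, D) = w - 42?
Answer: -237165707549/10073218092 ≈ -23.544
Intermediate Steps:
b(w, D) = -42 + w
-311629/(228116 - 214880) + b((288 - 202)/(-337 + 309), -542)/326163 = -311629/(228116 - 214880) + (-42 + (288 - 202)/(-337 + 309))/326163 = -311629/13236 + (-42 + 86/(-28))*(1/326163) = -311629*1/13236 + (-42 + 86*(-1/28))*(1/326163) = -311629/13236 + (-42 - 43/14)*(1/326163) = -311629/13236 - 631/14*1/326163 = -311629/13236 - 631/4566282 = -237165707549/10073218092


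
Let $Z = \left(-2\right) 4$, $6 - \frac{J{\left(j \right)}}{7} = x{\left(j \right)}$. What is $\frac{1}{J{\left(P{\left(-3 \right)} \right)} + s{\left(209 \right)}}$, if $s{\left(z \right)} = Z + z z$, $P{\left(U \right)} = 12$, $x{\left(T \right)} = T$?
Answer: $\frac{1}{43631} \approx 2.2919 \cdot 10^{-5}$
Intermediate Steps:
$J{\left(j \right)} = 42 - 7 j$
$Z = -8$
$s{\left(z \right)} = -8 + z^{2}$ ($s{\left(z \right)} = -8 + z z = -8 + z^{2}$)
$\frac{1}{J{\left(P{\left(-3 \right)} \right)} + s{\left(209 \right)}} = \frac{1}{\left(42 - 84\right) - \left(8 - 209^{2}\right)} = \frac{1}{\left(42 - 84\right) + \left(-8 + 43681\right)} = \frac{1}{-42 + 43673} = \frac{1}{43631}$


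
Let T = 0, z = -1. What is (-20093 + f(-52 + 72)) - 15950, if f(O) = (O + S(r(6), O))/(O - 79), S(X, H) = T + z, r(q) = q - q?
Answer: -2126556/59 ≈ -36043.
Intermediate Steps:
r(q) = 0
S(X, H) = -1 (S(X, H) = 0 - 1 = -1)
f(O) = (-1 + O)/(-79 + O) (f(O) = (O - 1)/(O - 79) = (-1 + O)/(-79 + O))
(-20093 + f(-52 + 72)) - 15950 = (-20093 + (-1 + (-52 + 72))/(-79 + (-52 + 72))) - 15950 = (-20093 + (-1 + 20)/(-79 + 20)) - 15950 = (-20093 + 19/(-59)) - 15950 = (-20093 - 1/59*19) - 15950 = (-20093 - 19/59) - 15950 = -1185506/59 - 15950 = -2126556/59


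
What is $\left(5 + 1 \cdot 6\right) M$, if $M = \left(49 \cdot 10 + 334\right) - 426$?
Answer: $4378$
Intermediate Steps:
$M = 398$ ($M = \left(490 + 334\right) - 426 = 824 - 426 = 398$)
$\left(5 + 1 \cdot 6\right) M = \left(5 + 1 \cdot 6\right) 398 = \left(5 + 6\right) 398 = 11 \cdot 398 = 4378$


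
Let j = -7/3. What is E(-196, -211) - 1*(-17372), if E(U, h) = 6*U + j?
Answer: 48581/3 ≈ 16194.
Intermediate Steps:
j = -7/3 (j = -7*1/3 = -7/3 ≈ -2.3333)
E(U, h) = -7/3 + 6*U (E(U, h) = 6*U - 7/3 = -7/3 + 6*U)
E(-196, -211) - 1*(-17372) = (-7/3 + 6*(-196)) - 1*(-17372) = (-7/3 - 1176) + 17372 = -3535/3 + 17372 = 48581/3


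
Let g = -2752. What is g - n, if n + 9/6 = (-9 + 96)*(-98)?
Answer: 11551/2 ≈ 5775.5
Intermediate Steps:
n = -17055/2 (n = -3/2 + (-9 + 96)*(-98) = -3/2 + 87*(-98) = -3/2 - 8526 = -17055/2 ≈ -8527.5)
g - n = -2752 - 1*(-17055/2) = -2752 + 17055/2 = 11551/2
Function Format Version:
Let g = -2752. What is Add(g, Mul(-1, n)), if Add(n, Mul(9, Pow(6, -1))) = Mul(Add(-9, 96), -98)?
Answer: Rational(11551, 2) ≈ 5775.5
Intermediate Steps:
n = Rational(-17055, 2) (n = Add(Rational(-3, 2), Mul(Add(-9, 96), -98)) = Add(Rational(-3, 2), Mul(87, -98)) = Add(Rational(-3, 2), -8526) = Rational(-17055, 2) ≈ -8527.5)
Add(g, Mul(-1, n)) = Add(-2752, Mul(-1, Rational(-17055, 2))) = Add(-2752, Rational(17055, 2)) = Rational(11551, 2)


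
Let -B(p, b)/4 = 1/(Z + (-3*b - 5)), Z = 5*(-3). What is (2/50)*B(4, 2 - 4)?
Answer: 2/175 ≈ 0.011429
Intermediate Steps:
Z = -15
B(p, b) = -4/(-20 - 3*b) (B(p, b) = -4/(-15 + (-3*b - 5)) = -4/(-15 + (-5 - 3*b)) = -4/(-20 - 3*b))
(2/50)*B(4, 2 - 4) = (2/50)*(4/(20 + 3*(2 - 4))) = (2*(1/50))*(4/(20 + 3*(-2))) = (4/(20 - 6))/25 = (4/14)/25 = (4*(1/14))/25 = (1/25)*(2/7) = 2/175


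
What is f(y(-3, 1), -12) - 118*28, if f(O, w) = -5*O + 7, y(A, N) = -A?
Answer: -3312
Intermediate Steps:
f(O, w) = 7 - 5*O
f(y(-3, 1), -12) - 118*28 = (7 - (-5)*(-3)) - 118*28 = (7 - 5*3) - 3304 = (7 - 15) - 3304 = -8 - 3304 = -3312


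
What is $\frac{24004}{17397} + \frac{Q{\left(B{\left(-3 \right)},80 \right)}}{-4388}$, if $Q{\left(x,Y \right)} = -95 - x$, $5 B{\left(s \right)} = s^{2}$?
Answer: $\frac{133766977}{95422545} \approx 1.4018$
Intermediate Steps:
$B{\left(s \right)} = \frac{s^{2}}{5}$
$\frac{24004}{17397} + \frac{Q{\left(B{\left(-3 \right)},80 \right)}}{-4388} = \frac{24004}{17397} + \frac{-95 - \frac{\left(-3\right)^{2}}{5}}{-4388} = 24004 \cdot \frac{1}{17397} + \left(-95 - \frac{1}{5} \cdot 9\right) \left(- \frac{1}{4388}\right) = \frac{24004}{17397} + \left(-95 - \frac{9}{5}\right) \left(- \frac{1}{4388}\right) = \frac{24004}{17397} - - \frac{121}{5485} = \frac{24004}{17397} + \frac{121}{5485} = \frac{133766977}{95422545}$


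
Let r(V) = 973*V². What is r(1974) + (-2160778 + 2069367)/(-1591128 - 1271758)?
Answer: 10854534209520139/2862886 ≈ 3.7915e+9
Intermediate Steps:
r(1974) + (-2160778 + 2069367)/(-1591128 - 1271758) = 973*1974² + (-2160778 + 2069367)/(-1591128 - 1271758) = 973*3896676 - 91411/(-2862886) = 3791465748 - 91411*(-1/2862886) = 3791465748 + 91411/2862886 = 10854534209520139/2862886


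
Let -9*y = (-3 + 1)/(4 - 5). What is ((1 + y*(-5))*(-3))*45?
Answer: -285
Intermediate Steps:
y = -2/9 (y = -(-3 + 1)/(9*(4 - 5)) = -(-2)/(9*(-1)) = -(-2)*(-1)/9 = -1/9*2 = -2/9 ≈ -0.22222)
((1 + y*(-5))*(-3))*45 = ((1 - 2/9*(-5))*(-3))*45 = ((1 + 10/9)*(-3))*45 = ((19/9)*(-3))*45 = -19/3*45 = -285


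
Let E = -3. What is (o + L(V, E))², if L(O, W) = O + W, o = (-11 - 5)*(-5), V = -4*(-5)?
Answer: 9409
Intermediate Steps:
V = 20
o = 80 (o = -16*(-5) = 80)
(o + L(V, E))² = (80 + (20 - 3))² = (80 + 17)² = 97² = 9409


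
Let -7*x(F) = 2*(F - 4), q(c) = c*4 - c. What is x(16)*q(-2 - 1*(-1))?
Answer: 72/7 ≈ 10.286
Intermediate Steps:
q(c) = 3*c (q(c) = 4*c - c = 3*c)
x(F) = 8/7 - 2*F/7 (x(F) = -2*(F - 4)/7 = -2*(-4 + F)/7 = -(-8 + 2*F)/7 = 8/7 - 2*F/7)
x(16)*q(-2 - 1*(-1)) = (8/7 - 2/7*16)*(3*(-2 - 1*(-1))) = (8/7 - 32/7)*(3*(-2 + 1)) = -72*(-1)/7 = -24/7*(-3) = 72/7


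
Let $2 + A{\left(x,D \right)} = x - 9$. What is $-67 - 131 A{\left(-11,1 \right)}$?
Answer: $2815$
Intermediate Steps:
$A{\left(x,D \right)} = -11 + x$ ($A{\left(x,D \right)} = -2 + \left(x - 9\right) = -2 + \left(-9 + x\right) = -11 + x$)
$-67 - 131 A{\left(-11,1 \right)} = -67 - 131 \left(-11 - 11\right) = -67 - -2882 = -67 + 2882 = 2815$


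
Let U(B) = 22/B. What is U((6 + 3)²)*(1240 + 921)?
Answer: 47542/81 ≈ 586.94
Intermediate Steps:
U((6 + 3)²)*(1240 + 921) = (22/((6 + 3)²))*(1240 + 921) = (22/(9²))*2161 = (22/81)*2161 = 47542/81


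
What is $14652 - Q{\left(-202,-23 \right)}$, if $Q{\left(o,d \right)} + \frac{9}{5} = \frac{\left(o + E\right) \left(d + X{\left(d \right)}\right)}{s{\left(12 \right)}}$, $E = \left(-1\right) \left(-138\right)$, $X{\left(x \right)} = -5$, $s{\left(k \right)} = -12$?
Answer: $\frac{222047}{15} \approx 14803.0$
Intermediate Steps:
$E = 138$
$Q{\left(o,d \right)} = - \frac{9}{5} - \frac{\left(-5 + d\right) \left(138 + o\right)}{12}$ ($Q{\left(o,d \right)} = - \frac{9}{5} + \frac{\left(o + 138\right) \left(d - 5\right)}{-12} = - \frac{9}{5} + \left(138 + o\right) \left(-5 + d\right) \left(- \frac{1}{12}\right) = - \frac{9}{5} + \left(-5 + d\right) \left(138 + o\right) \left(- \frac{1}{12}\right) = - \frac{9}{5} - \frac{\left(-5 + d\right) \left(138 + o\right)}{12}$)
$14652 - Q{\left(-202,-23 \right)} = 14652 - \left(\frac{557}{10} - - \frac{529}{2} + \frac{5}{12} \left(-202\right) - \left(- \frac{23}{12}\right) \left(-202\right)\right) = 14652 - \left(\frac{557}{10} + \frac{529}{2} - \frac{505}{6} - \frac{2323}{6}\right) = 14652 - - \frac{2267}{15} = 14652 + \frac{2267}{15} = \frac{222047}{15}$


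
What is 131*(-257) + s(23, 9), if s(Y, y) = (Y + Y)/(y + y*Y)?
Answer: -3636013/108 ≈ -33667.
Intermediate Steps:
s(Y, y) = 2*Y/(y + Y*y) (s(Y, y) = (2*Y)/(y + Y*y) = 2*Y/(y + Y*y))
131*(-257) + s(23, 9) = 131*(-257) + 2*23/(9*(1 + 23)) = -33667 + 2*23*(⅑)/24 = -33667 + 2*23*(⅑)*(1/24) = -33667 + 23/108 = -3636013/108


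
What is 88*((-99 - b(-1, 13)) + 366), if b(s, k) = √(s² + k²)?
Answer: 23496 - 88*√170 ≈ 22349.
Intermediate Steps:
b(s, k) = √(k² + s²)
88*((-99 - b(-1, 13)) + 366) = 88*((-99 - √(13² + (-1)²)) + 366) = 88*((-99 - √(169 + 1)) + 366) = 88*((-99 - √170) + 366) = 88*(267 - √170) = 23496 - 88*√170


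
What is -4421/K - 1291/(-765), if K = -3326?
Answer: 7675931/2544390 ≈ 3.0168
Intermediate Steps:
-4421/K - 1291/(-765) = -4421/(-3326) - 1291/(-765) = -4421*(-1/3326) - 1291*(-1/765) = 4421/3326 + 1291/765 = 7675931/2544390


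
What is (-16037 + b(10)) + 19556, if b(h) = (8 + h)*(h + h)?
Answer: 3879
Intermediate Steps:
b(h) = 2*h*(8 + h) (b(h) = (8 + h)*(2*h) = 2*h*(8 + h))
(-16037 + b(10)) + 19556 = (-16037 + 2*10*(8 + 10)) + 19556 = (-16037 + 2*10*18) + 19556 = (-16037 + 360) + 19556 = -15677 + 19556 = 3879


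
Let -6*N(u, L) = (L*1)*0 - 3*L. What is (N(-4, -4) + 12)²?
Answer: 100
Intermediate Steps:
N(u, L) = L/2 (N(u, L) = -((L*1)*0 - 3*L)/6 = -(L*0 - 3*L)/6 = -(0 - 3*L)/6 = -(-1)*L/2 = L/2)
(N(-4, -4) + 12)² = ((½)*(-4) + 12)² = (-2 + 12)² = 10² = 100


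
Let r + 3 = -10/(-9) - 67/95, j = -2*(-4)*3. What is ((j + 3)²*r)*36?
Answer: -6467688/95 ≈ -68081.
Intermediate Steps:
j = 24 (j = 8*3 = 24)
r = -2218/855 (r = -3 + (-10/(-9) - 67/95) = -3 + (-10*(-⅑) - 67*1/95) = -3 + (10/9 - 67/95) = -3 + 347/855 = -2218/855 ≈ -2.5942)
((j + 3)²*r)*36 = ((24 + 3)²*(-2218/855))*36 = (27²*(-2218/855))*36 = (729*(-2218/855))*36 = -179658/95*36 = -6467688/95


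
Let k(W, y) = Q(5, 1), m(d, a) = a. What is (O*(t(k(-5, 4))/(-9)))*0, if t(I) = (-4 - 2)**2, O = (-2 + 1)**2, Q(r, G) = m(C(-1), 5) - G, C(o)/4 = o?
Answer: 0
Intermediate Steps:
C(o) = 4*o
Q(r, G) = 5 - G
O = 1 (O = (-1)**2 = 1)
k(W, y) = 4 (k(W, y) = 5 - 1*1 = 5 - 1 = 4)
t(I) = 36 (t(I) = (-6)**2 = 36)
(O*(t(k(-5, 4))/(-9)))*0 = (1*(36/(-9)))*0 = (1*(36*(-1/9)))*0 = (1*(-4))*0 = -4*0 = 0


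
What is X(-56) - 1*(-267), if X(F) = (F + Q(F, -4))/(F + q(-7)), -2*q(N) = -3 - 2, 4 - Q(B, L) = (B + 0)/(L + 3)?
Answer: 28785/107 ≈ 269.02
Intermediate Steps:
Q(B, L) = 4 - B/(3 + L) (Q(B, L) = 4 - (B + 0)/(L + 3) = 4 - B/(3 + L))
q(N) = 5/2 (q(N) = -(-3 - 2)/2 = -1/2*(-5) = 5/2)
X(F) = (4 + 2*F)/(5/2 + F) (X(F) = (F + (12 - F + 4*(-4))/(3 - 4))/(F + 5/2) = (F + (12 - F - 16)/(-1))/(5/2 + F) = (F - (-4 - F))/(5/2 + F) = (F + (4 + F))/(5/2 + F) = (4 + 2*F)/(5/2 + F))
X(-56) - 1*(-267) = 4*(2 - 56)/(5 + 2*(-56)) - 1*(-267) = 4*(-54)/(5 - 112) + 267 = 4*(-54)/(-107) + 267 = 4*(-1/107)*(-54) + 267 = 216/107 + 267 = 28785/107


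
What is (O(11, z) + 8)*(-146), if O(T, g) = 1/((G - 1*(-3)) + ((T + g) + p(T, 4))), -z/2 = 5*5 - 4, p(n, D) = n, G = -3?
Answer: -11607/10 ≈ -1160.7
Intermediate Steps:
z = -42 (z = -2*(5*5 - 4) = -2*(25 - 4) = -2*21 = -42)
O(T, g) = 1/(g + 2*T) (O(T, g) = 1/((-3 - 1*(-3)) + ((T + g) + T)) = 1/((-3 + 3) + (g + 2*T)) = 1/(0 + (g + 2*T)) = 1/(g + 2*T))
(O(11, z) + 8)*(-146) = (1/(-42 + 2*11) + 8)*(-146) = (1/(-42 + 22) + 8)*(-146) = (1/(-20) + 8)*(-146) = (-1/20 + 8)*(-146) = (159/20)*(-146) = -11607/10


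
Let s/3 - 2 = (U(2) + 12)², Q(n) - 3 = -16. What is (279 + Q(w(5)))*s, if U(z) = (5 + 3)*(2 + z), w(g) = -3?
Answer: 1546524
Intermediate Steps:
U(z) = 16 + 8*z (U(z) = 8*(2 + z) = 16 + 8*z)
Q(n) = -13 (Q(n) = 3 - 16 = -13)
s = 5814 (s = 6 + 3*((16 + 8*2) + 12)² = 6 + 3*((16 + 16) + 12)² = 6 + 3*(32 + 12)² = 6 + 3*44² = 6 + 3*1936 = 6 + 5808 = 5814)
(279 + Q(w(5)))*s = (279 - 13)*5814 = 266*5814 = 1546524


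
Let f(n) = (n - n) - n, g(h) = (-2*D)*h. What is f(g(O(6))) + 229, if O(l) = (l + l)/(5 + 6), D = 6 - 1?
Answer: 2639/11 ≈ 239.91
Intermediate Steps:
D = 5
O(l) = 2*l/11 (O(l) = (2*l)/11 = (2*l)*(1/11) = 2*l/11)
g(h) = -10*h (g(h) = (-2*5)*h = -10*h)
f(n) = -n (f(n) = 0 - n = -n)
f(g(O(6))) + 229 = -(-10)*(2/11)*6 + 229 = -(-10)*12/11 + 229 = -1*(-120/11) + 229 = 120/11 + 229 = 2639/11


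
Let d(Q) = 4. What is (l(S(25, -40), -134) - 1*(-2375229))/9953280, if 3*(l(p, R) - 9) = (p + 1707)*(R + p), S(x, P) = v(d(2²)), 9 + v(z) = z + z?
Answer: 191539/829440 ≈ 0.23093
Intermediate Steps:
v(z) = -9 + 2*z (v(z) = -9 + (z + z) = -9 + 2*z)
S(x, P) = -1 (S(x, P) = -9 + 2*4 = -9 + 8 = -1)
l(p, R) = 9 + (1707 + p)*(R + p)/3 (l(p, R) = 9 + ((p + 1707)*(R + p))/3 = 9 + ((1707 + p)*(R + p))/3 = 9 + (1707 + p)*(R + p)/3)
(l(S(25, -40), -134) - 1*(-2375229))/9953280 = ((9 + 569*(-134) + 569*(-1) + (⅓)*(-1)² + (⅓)*(-134)*(-1)) - 1*(-2375229))/9953280 = ((9 - 76246 - 569 + (⅓)*1 + 134/3) + 2375229)*(1/9953280) = ((9 - 76246 - 569 + ⅓ + 134/3) + 2375229)*(1/9953280) = (-76761 + 2375229)*(1/9953280) = 2298468*(1/9953280) = 191539/829440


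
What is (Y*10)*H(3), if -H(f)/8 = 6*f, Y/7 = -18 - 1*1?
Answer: 191520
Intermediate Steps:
Y = -133 (Y = 7*(-18 - 1*1) = 7*(-18 - 1) = 7*(-19) = -133)
H(f) = -48*f
(Y*10)*H(3) = (-133*10)*(-48*3) = -1330*(-144) = 191520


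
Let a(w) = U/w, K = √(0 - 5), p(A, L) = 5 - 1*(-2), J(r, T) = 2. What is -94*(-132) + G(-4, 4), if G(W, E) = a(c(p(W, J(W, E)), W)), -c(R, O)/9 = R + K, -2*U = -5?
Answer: 12060541/972 + 5*I*√5/972 ≈ 12408.0 + 0.011502*I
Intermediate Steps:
U = 5/2 (U = -½*(-5) = 5/2 ≈ 2.5000)
p(A, L) = 7 (p(A, L) = 5 + 2 = 7)
K = I*√5 (K = √(-5) = I*√5 ≈ 2.2361*I)
c(R, O) = -9*R - 9*I*√5 (c(R, O) = -9*(R + I*√5) = -9*R - 9*I*√5)
a(w) = 5/(2*w)
G(W, E) = 5/(2*(-63 - 9*I*√5)) (G(W, E) = 5/(2*(-9*7 - 9*I*√5)) = 5/(2*(-63 - 9*I*√5)))
-94*(-132) + G(-4, 4) = -94*(-132) + (-35/972 + 5*I*√5/972) = 12408 + (-35/972 + 5*I*√5/972) = 12060541/972 + 5*I*√5/972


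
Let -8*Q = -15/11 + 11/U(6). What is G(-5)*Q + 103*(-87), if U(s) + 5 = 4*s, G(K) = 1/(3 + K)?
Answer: -7491437/836 ≈ -8961.0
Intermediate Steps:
U(s) = -5 + 4*s
Q = 41/418 (Q = -(-15/11 + 11/(-5 + 4*6))/8 = -(-15*1/11 + 11/(-5 + 24))/8 = -(-15/11 + 11/19)/8 = -⅛*(-164/209) = 41/418 ≈ 0.098086)
G(-5)*Q + 103*(-87) = (41/418)/(3 - 5) + 103*(-87) = (41/418)/(-2) - 8961 = -½*41/418 - 8961 = -41/836 - 8961 = -7491437/836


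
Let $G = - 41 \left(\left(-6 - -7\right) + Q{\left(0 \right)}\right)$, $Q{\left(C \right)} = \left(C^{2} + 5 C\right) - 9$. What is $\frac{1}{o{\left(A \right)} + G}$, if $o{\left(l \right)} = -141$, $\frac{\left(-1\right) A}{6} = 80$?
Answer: $\frac{1}{187} \approx 0.0053476$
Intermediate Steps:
$A = -480$ ($A = \left(-6\right) 80 = -480$)
$Q{\left(C \right)} = -9 + C^{2} + 5 C$
$G = 328$ ($G = - 41 \left(\left(-6 - -7\right) + \left(-9 + 0^{2} + 5 \cdot 0\right)\right) = - 41 \left(\left(-6 + 7\right) + \left(-9 + 0 + 0\right)\right) = - 41 \left(1 - 9\right) = \left(-41\right) \left(-8\right) = 328$)
$\frac{1}{o{\left(A \right)} + G} = \frac{1}{-141 + 328} = \frac{1}{187}$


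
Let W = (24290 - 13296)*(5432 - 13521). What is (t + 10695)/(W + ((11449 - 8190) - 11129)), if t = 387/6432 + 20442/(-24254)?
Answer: -1383346919/11504588807168 ≈ -0.00012024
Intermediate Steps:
t = -303723/388064 (t = 387*(1/6432) + 20442*(-1/24254) = 129/2144 - 10221/12127 = -303723/388064 ≈ -0.78266)
W = -88930466 (W = 10994*(-8089) = -88930466)
(t + 10695)/(W + ((11449 - 8190) - 11129)) = (-303723/388064 + 10695)/(-88930466 + ((11449 - 8190) - 11129)) = 4150040757/(388064*(-88930466 + (3259 - 11129))) = 4150040757/(388064*(-88930466 - 7870)) = (4150040757/388064)/(-88938336) = (4150040757/388064)*(-1/88938336) = -1383346919/11504588807168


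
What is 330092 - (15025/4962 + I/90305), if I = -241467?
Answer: 147911891220349/448093410 ≈ 3.3009e+5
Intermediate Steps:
330092 - (15025/4962 + I/90305) = 330092 - (15025/4962 - 241467/90305) = 330092 - 1*158673371/448093410 = 330092 - 158673371/448093410 = 147911891220349/448093410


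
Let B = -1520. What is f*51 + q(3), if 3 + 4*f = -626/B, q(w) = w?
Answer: -91197/3040 ≈ -29.999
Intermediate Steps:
f = -1967/3040 (f = -¾ + (-626/(-1520))/4 = -¾ + (-626*(-1/1520))/4 = -¾ + (¼)*(313/760) = -¾ + 313/3040 = -1967/3040 ≈ -0.64704)
f*51 + q(3) = -1967/3040*51 + 3 = -100317/3040 + 3 = -91197/3040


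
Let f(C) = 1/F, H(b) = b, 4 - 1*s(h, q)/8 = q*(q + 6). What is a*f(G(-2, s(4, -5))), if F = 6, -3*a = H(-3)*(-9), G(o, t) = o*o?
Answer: -3/2 ≈ -1.5000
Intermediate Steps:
s(h, q) = 32 - 8*q*(6 + q) (s(h, q) = 32 - 8*q*(q + 6) = 32 - 8*q*(6 + q))
G(o, t) = o**2
a = -9 (a = -(-1)*(-9) = -1/3*27 = -9)
f(C) = 1/6
a*f(G(-2, s(4, -5))) = -9*1/6 = -3/2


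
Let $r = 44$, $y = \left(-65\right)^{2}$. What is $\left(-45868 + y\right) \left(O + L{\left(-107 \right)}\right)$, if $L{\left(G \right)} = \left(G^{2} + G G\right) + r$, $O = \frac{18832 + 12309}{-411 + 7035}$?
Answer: $- \frac{703299137023}{736} \approx -9.5557 \cdot 10^{8}$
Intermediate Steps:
$y = 4225$
$O = \frac{31141}{6624} \approx 4.7012$
$L{\left(G \right)} = 44 + 2 G^{2}$ ($L{\left(G \right)} = \left(G^{2} + G G\right) + 44 = \left(G^{2} + G^{2}\right) + 44 = 2 G^{2} + 44 = 44 + 2 G^{2}$)
$\left(-45868 + y\right) \left(O + L{\left(-107 \right)}\right) = \left(-45868 + 4225\right) \left(\frac{31141}{6624} + \left(44 + 2 \left(-107\right)^{2}\right)\right) = - 41643 \left(\frac{31141}{6624} + \left(44 + 2 \cdot 11449\right)\right) = - 41643 \left(\frac{31141}{6624} + \left(44 + 22898\right)\right) = - 41643 \left(\frac{31141}{6624} + 22942\right) = \left(-41643\right) \frac{151998949}{6624} = - \frac{703299137023}{736}$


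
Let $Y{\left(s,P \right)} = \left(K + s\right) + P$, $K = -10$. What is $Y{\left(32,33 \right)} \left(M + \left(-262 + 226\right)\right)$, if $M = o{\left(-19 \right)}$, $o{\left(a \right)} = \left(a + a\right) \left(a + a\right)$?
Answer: $77440$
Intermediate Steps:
$o{\left(a \right)} = 4 a^{2}$ ($o{\left(a \right)} = 2 a 2 a = 4 a^{2}$)
$M = 1444$ ($M = 4 \left(-19\right)^{2} = 4 \cdot 361 = 1444$)
$Y{\left(s,P \right)} = -10 + P + s$ ($Y{\left(s,P \right)} = \left(-10 + s\right) + P = -10 + P + s$)
$Y{\left(32,33 \right)} \left(M + \left(-262 + 226\right)\right) = \left(-10 + 33 + 32\right) \left(1444 + \left(-262 + 226\right)\right) = 55 \left(1444 - 36\right) = 55 \cdot 1408 = 77440$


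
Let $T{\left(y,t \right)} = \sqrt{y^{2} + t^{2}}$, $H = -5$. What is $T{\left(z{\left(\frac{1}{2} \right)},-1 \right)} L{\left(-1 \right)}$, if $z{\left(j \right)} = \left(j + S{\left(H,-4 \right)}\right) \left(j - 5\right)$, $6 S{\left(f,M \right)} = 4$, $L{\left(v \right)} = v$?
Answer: $- \frac{\sqrt{457}}{4} \approx -5.3444$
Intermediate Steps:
$S{\left(f,M \right)} = \frac{2}{3}$ ($S{\left(f,M \right)} = \frac{1}{6} \cdot 4 = \frac{2}{3}$)
$z{\left(j \right)} = \left(-5 + j\right) \left(\frac{2}{3} + j\right)$ ($z{\left(j \right)} = \left(j + \frac{2}{3}\right) \left(j - 5\right) = \left(\frac{2}{3} + j\right) \left(-5 + j\right) = \left(-5 + j\right) \left(\frac{2}{3} + j\right)$)
$T{\left(y,t \right)} = \sqrt{t^{2} + y^{2}}$
$T{\left(z{\left(\frac{1}{2} \right)},-1 \right)} L{\left(-1 \right)} = \sqrt{\left(-1\right)^{2} + \left(- \frac{10}{3} + \left(\frac{1}{2}\right)^{2} - \frac{13}{3 \cdot 2}\right)^{2}} \left(-1\right) = \sqrt{1 + \left(- \frac{10}{3} + \left(\frac{1}{2}\right)^{2} - \frac{13}{6}\right)^{2}} \left(-1\right) = \sqrt{1 + \left(- \frac{10}{3} + \frac{1}{4} - \frac{13}{6}\right)^{2}} \left(-1\right) = \sqrt{1 + \left(- \frac{21}{4}\right)^{2}} \left(-1\right) = \sqrt{1 + \frac{441}{16}} \left(-1\right) = \sqrt{\frac{457}{16}} \left(-1\right) = \frac{\sqrt{457}}{4} \left(-1\right) = - \frac{\sqrt{457}}{4}$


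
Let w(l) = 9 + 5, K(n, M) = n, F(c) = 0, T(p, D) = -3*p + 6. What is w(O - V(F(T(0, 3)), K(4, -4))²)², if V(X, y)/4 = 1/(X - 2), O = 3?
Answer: 196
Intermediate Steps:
T(p, D) = 6 - 3*p
V(X, y) = 4/(-2 + X) (V(X, y) = 4/(X - 2) = 4/(-2 + X))
w(l) = 14
w(O - V(F(T(0, 3)), K(4, -4))²)² = 14² = 196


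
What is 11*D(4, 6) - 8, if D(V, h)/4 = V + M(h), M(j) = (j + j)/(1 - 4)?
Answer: -8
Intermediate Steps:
M(j) = -2*j/3 (M(j) = (2*j)/(-3) = (2*j)*(-1/3) = -2*j/3)
D(V, h) = 4*V - 8*h/3 (D(V, h) = 4*(V - 2*h/3) = 4*V - 8*h/3)
11*D(4, 6) - 8 = 11*(4*4 - 8/3*6) - 8 = 11*(16 - 16) - 8 = 11*0 - 8 = 0 - 8 = -8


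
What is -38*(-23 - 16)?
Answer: 1482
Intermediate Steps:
-38*(-23 - 16) = -38*(-39) = 1482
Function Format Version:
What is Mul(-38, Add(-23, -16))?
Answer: 1482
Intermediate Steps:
Mul(-38, Add(-23, -16)) = Mul(-38, -39) = 1482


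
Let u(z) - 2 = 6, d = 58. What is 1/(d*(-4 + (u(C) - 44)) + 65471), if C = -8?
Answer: 1/63151 ≈ 1.5835e-5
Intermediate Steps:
u(z) = 8 (u(z) = 2 + 6 = 8)
1/(d*(-4 + (u(C) - 44)) + 65471) = 1/(58*(-4 + (8 - 44)) + 65471) = 1/(58*(-4 - 36) + 65471) = 1/(58*(-40) + 65471) = 1/(-2320 + 65471) = 1/63151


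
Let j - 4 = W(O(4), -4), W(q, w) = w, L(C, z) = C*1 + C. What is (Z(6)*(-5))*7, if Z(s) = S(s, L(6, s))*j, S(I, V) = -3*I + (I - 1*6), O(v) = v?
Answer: 0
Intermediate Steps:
L(C, z) = 2*C (L(C, z) = C + C = 2*C)
j = 0 (j = 4 - 4 = 0)
S(I, V) = -6 - 2*I (S(I, V) = -3*I + (I - 6) = -3*I + (-6 + I) = -6 - 2*I)
Z(s) = 0 (Z(s) = (-6 - 2*s)*0 = 0)
(Z(6)*(-5))*7 = (0*(-5))*7 = 0*7 = 0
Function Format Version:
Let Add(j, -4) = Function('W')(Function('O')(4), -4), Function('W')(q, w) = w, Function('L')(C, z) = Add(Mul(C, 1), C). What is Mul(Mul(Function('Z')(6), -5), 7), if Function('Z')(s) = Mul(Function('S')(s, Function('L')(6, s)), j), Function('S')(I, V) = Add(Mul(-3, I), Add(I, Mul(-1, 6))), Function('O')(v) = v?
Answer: 0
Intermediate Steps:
Function('L')(C, z) = Mul(2, C) (Function('L')(C, z) = Add(C, C) = Mul(2, C))
j = 0 (j = Add(4, -4) = 0)
Function('S')(I, V) = Add(-6, Mul(-2, I)) (Function('S')(I, V) = Add(Mul(-3, I), Add(I, -6)) = Add(Mul(-3, I), Add(-6, I)) = Add(-6, Mul(-2, I)))
Function('Z')(s) = 0 (Function('Z')(s) = Mul(Add(-6, Mul(-2, s)), 0) = 0)
Mul(Mul(Function('Z')(6), -5), 7) = Mul(Mul(0, -5), 7) = Mul(0, 7) = 0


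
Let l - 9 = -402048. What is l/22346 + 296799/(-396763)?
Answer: -166146470211/8866065998 ≈ -18.740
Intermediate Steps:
l = -402039 (l = 9 - 402048 = -402039)
l/22346 + 296799/(-396763) = -402039/22346 + 296799/(-396763) = -402039*1/22346 + 296799*(-1/396763) = -402039/22346 - 296799/396763 = -166146470211/8866065998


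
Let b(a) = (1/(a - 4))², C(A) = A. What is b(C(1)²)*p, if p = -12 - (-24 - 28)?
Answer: 40/9 ≈ 4.4444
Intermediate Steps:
p = 40 (p = -12 - 1*(-52) = -12 + 52 = 40)
b(a) = (-4 + a)⁻² (b(a) = (1/(-4 + a))² = (-4 + a)⁻²)
b(C(1)²)*p = 40/(-4 + 1²)² = 40/(-4 + 1)² = 40/(-3)² = (⅑)*40 = 40/9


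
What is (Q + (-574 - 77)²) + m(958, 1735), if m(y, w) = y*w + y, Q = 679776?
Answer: 2766665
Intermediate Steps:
m(y, w) = y + w*y (m(y, w) = w*y + y = y + w*y)
(Q + (-574 - 77)²) + m(958, 1735) = (679776 + (-574 - 77)²) + 958*(1 + 1735) = (679776 + (-651)²) + 958*1736 = (679776 + 423801) + 1663088 = 1103577 + 1663088 = 2766665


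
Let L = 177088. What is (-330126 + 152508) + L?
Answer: -530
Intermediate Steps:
(-330126 + 152508) + L = (-330126 + 152508) + 177088 = -177618 + 177088 = -530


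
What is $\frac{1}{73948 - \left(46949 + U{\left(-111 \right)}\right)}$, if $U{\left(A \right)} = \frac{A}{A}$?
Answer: $\frac{1}{26998} \approx 3.704 \cdot 10^{-5}$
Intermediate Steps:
$U{\left(A \right)} = 1$
$\frac{1}{73948 - \left(46949 + U{\left(-111 \right)}\right)} = \frac{1}{73948 - 46950} = \frac{1}{26998}$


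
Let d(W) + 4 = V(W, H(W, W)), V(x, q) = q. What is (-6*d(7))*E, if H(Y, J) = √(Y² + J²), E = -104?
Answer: -2496 + 4368*√2 ≈ 3681.3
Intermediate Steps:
H(Y, J) = √(J² + Y²)
d(W) = -4 + √2*√(W²) (d(W) = -4 + √(W² + W²) = -4 + √(2*W²) = -4 + √2*√(W²))
(-6*d(7))*E = -6*(-4 + √2*√(7²))*(-104) = -6*(-4 + √2*√49)*(-104) = -6*(-4 + √2*7)*(-104) = -6*(-4 + 7*√2)*(-104) = (24 - 42*√2)*(-104) = -2496 + 4368*√2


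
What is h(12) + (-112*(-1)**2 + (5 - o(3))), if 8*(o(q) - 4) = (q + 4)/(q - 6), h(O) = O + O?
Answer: -2081/24 ≈ -86.708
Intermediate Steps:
h(O) = 2*O
o(q) = 4 + (4 + q)/(8*(-6 + q)) (o(q) = 4 + ((q + 4)/(q - 6))/8 = 4 + ((4 + q)/(-6 + q))/8 = 4 + (4 + q)/(8*(-6 + q)))
h(12) + (-112*(-1)**2 + (5 - o(3))) = 2*12 + (-112*(-1)**2 + (5 - (-188 + 33*3)/(8*(-6 + 3)))) = 24 + (-112*1 + (5 - (-188 + 99)/(8*(-3)))) = 24 + (-112 + (5 - (-1)*(-89)/(8*3))) = 24 + (-112 + (5 - 1*89/24)) = 24 + (-112 + (5 - 89/24)) = 24 + (-112 + 31/24) = 24 - 2657/24 = -2081/24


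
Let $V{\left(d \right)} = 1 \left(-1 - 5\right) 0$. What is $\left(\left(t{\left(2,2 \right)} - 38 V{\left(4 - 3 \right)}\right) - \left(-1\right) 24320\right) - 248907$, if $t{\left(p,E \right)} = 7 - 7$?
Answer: $-224587$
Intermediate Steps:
$t{\left(p,E \right)} = 0$ ($t{\left(p,E \right)} = 7 - 7 = 0$)
$V{\left(d \right)} = 0$ ($V{\left(d \right)} = 1 \left(\left(-6\right) 0\right) = 1 \cdot 0 = 0$)
$\left(\left(t{\left(2,2 \right)} - 38 V{\left(4 - 3 \right)}\right) - \left(-1\right) 24320\right) - 248907 = \left(\left(0 - 0\right) - \left(-1\right) 24320\right) - 248907 = \left(\left(0 + 0\right) - -24320\right) - 248907 = \left(0 + 24320\right) - 248907 = 24320 - 248907 = -224587$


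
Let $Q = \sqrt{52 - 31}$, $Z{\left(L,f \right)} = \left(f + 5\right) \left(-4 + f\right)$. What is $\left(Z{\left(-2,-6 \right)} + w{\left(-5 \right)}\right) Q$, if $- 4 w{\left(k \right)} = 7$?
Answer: $\frac{33 \sqrt{21}}{4} \approx 37.806$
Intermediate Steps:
$Z{\left(L,f \right)} = \left(-4 + f\right) \left(5 + f\right)$ ($Z{\left(L,f \right)} = \left(5 + f\right) \left(-4 + f\right) = \left(-4 + f\right) \left(5 + f\right)$)
$w{\left(k \right)} = - \frac{7}{4}$ ($w{\left(k \right)} = \left(- \frac{1}{4}\right) 7 = - \frac{7}{4}$)
$Q = \sqrt{21} \approx 4.5826$
$\left(Z{\left(-2,-6 \right)} + w{\left(-5 \right)}\right) Q = \left(\left(-20 - 6 + \left(-6\right)^{2}\right) - \frac{7}{4}\right) \sqrt{21} = \left(\left(-20 - 6 + 36\right) - \frac{7}{4}\right) \sqrt{21} = \left(10 - \frac{7}{4}\right) \sqrt{21} = \frac{33 \sqrt{21}}{4}$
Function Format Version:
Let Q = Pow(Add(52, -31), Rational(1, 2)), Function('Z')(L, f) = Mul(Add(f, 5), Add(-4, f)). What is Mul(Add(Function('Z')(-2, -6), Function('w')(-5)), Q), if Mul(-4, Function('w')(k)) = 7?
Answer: Mul(Rational(33, 4), Pow(21, Rational(1, 2))) ≈ 37.806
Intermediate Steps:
Function('Z')(L, f) = Mul(Add(-4, f), Add(5, f)) (Function('Z')(L, f) = Mul(Add(5, f), Add(-4, f)) = Mul(Add(-4, f), Add(5, f)))
Function('w')(k) = Rational(-7, 4) (Function('w')(k) = Mul(Rational(-1, 4), 7) = Rational(-7, 4))
Q = Pow(21, Rational(1, 2)) ≈ 4.5826
Mul(Add(Function('Z')(-2, -6), Function('w')(-5)), Q) = Mul(Add(Add(-20, -6, Pow(-6, 2)), Rational(-7, 4)), Pow(21, Rational(1, 2))) = Mul(Add(Add(-20, -6, 36), Rational(-7, 4)), Pow(21, Rational(1, 2))) = Mul(Add(10, Rational(-7, 4)), Pow(21, Rational(1, 2))) = Mul(Rational(33, 4), Pow(21, Rational(1, 2)))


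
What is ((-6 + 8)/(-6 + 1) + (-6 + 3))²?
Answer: 289/25 ≈ 11.560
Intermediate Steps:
((-6 + 8)/(-6 + 1) + (-6 + 3))² = (2/(-5) - 3)² = (2*(-⅕) - 3)² = (-⅖ - 3)² = (-17/5)² = 289/25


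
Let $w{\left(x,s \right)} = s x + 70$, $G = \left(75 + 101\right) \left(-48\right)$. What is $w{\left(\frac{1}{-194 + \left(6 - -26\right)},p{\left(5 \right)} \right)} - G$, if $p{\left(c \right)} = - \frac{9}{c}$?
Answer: $\frac{766621}{90} \approx 8518.0$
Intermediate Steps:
$G = -8448$ ($G = 176 \left(-48\right) = -8448$)
$w{\left(x,s \right)} = 70 + s x$
$w{\left(\frac{1}{-194 + \left(6 - -26\right)},p{\left(5 \right)} \right)} - G = \left(70 + \frac{\left(-9\right) \frac{1}{5}}{-194 + \left(6 - -26\right)}\right) - -8448 = \left(70 + \frac{\left(-9\right) \frac{1}{5}}{-194 + \left(6 + 26\right)}\right) + 8448 = \left(70 - \frac{9}{5 \left(-194 + 32\right)}\right) + 8448 = \left(70 - \frac{9}{5 \left(-162\right)}\right) + 8448 = \left(70 - - \frac{1}{90}\right) + 8448 = \left(70 + \frac{1}{90}\right) + 8448 = \frac{6301}{90} + 8448 = \frac{766621}{90}$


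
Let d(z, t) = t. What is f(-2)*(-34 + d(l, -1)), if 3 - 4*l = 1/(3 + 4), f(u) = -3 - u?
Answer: 35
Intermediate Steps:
l = 5/7 (l = ¾ - 1/(4*(3 + 4)) = ¾ - ¼/7 = ¾ - ¼*⅐ = ¾ - 1/28 = 5/7 ≈ 0.71429)
f(-2)*(-34 + d(l, -1)) = (-3 - 1*(-2))*(-34 - 1) = (-3 + 2)*(-35) = -1*(-35) = 35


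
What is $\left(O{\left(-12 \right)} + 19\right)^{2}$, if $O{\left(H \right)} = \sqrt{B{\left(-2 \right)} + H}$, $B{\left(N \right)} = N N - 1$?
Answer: $352 + 114 i \approx 352.0 + 114.0 i$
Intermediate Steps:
$B{\left(N \right)} = -1 + N^{2}$ ($B{\left(N \right)} = N^{2} - 1 = -1 + N^{2}$)
$O{\left(H \right)} = \sqrt{3 + H}$ ($O{\left(H \right)} = \sqrt{\left(-1 + \left(-2\right)^{2}\right) + H} = \sqrt{\left(-1 + 4\right) + H} = \sqrt{3 + H}$)
$\left(O{\left(-12 \right)} + 19\right)^{2} = \left(\sqrt{3 - 12} + 19\right)^{2} = \left(\sqrt{-9} + 19\right)^{2} = \left(3 i + 19\right)^{2} = \left(19 + 3 i\right)^{2}$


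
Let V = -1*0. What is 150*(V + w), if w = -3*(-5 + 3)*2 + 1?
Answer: 1950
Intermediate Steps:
V = 0
w = 13 (w = -3*(-2)*2 + 1 = 6*2 + 1 = 12 + 1 = 13)
150*(V + w) = 150*(0 + 13) = 150*13 = 1950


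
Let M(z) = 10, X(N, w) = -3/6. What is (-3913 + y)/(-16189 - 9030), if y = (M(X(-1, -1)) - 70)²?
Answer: 313/25219 ≈ 0.012411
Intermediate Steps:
X(N, w) = -½ (X(N, w) = -3*⅙ = -½)
y = 3600 (y = (10 - 70)² = (-60)² = 3600)
(-3913 + y)/(-16189 - 9030) = (-3913 + 3600)/(-16189 - 9030) = -313/(-25219) = -313*(-1/25219) = 313/25219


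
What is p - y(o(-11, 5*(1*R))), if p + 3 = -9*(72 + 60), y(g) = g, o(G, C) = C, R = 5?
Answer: -1216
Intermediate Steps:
p = -1191 (p = -3 - 9*(72 + 60) = -3 - 9*132 = -3 - 1188 = -1191)
p - y(o(-11, 5*(1*R))) = -1191 - 5*1*5 = -1191 - 5*5 = -1191 - 1*25 = -1191 - 25 = -1216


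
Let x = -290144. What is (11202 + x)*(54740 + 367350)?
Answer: -117738628780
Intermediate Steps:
(11202 + x)*(54740 + 367350) = (11202 - 290144)*(54740 + 367350) = -278942*422090 = -117738628780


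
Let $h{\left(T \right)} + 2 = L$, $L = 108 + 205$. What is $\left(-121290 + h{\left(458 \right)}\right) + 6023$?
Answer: $-114956$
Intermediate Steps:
$L = 313$
$h{\left(T \right)} = 311$ ($h{\left(T \right)} = -2 + 313 = 311$)
$\left(-121290 + h{\left(458 \right)}\right) + 6023 = \left(-121290 + 311\right) + 6023 = -120979 + 6023 = -114956$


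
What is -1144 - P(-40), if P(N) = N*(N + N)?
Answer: -4344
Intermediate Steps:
P(N) = 2*N**2 (P(N) = N*(2*N) = 2*N**2)
-1144 - P(-40) = -1144 - 2*(-40)**2 = -1144 - 2*1600 = -1144 - 1*3200 = -1144 - 3200 = -4344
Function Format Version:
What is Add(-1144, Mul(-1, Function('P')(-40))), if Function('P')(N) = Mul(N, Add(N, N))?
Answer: -4344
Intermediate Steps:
Function('P')(N) = Mul(2, Pow(N, 2)) (Function('P')(N) = Mul(N, Mul(2, N)) = Mul(2, Pow(N, 2)))
Add(-1144, Mul(-1, Function('P')(-40))) = Add(-1144, Mul(-1, Mul(2, Pow(-40, 2)))) = Add(-1144, Mul(-1, Mul(2, 1600))) = Add(-1144, Mul(-1, 3200)) = Add(-1144, -3200) = -4344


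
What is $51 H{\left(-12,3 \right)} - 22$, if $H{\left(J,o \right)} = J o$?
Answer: $-1858$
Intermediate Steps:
$51 H{\left(-12,3 \right)} - 22 = 51 \left(\left(-12\right) 3\right) - 22 = 51 \left(-36\right) - 22 = -1836 - 22 = -1858$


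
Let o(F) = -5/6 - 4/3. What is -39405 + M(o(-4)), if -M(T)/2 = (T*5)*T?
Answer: -710135/18 ≈ -39452.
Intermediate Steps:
o(F) = -13/6 (o(F) = -5*⅙ - 4*⅓ = -⅚ - 4/3 = -13/6)
M(T) = -10*T² (M(T) = -2*T*5*T = -2*5*T*T = -10*T²)
-39405 + M(o(-4)) = -39405 - 10*(-13/6)² = -39405 - 10*169/36 = -39405 - 845/18 = -710135/18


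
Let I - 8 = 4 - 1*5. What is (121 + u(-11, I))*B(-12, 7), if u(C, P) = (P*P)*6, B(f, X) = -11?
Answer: -4565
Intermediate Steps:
I = 7 (I = 8 + (4 - 1*5) = 8 + (4 - 5) = 8 - 1 = 7)
u(C, P) = 6*P² (u(C, P) = P²*6 = 6*P²)
(121 + u(-11, I))*B(-12, 7) = (121 + 6*7²)*(-11) = (121 + 6*49)*(-11) = (121 + 294)*(-11) = 415*(-11) = -4565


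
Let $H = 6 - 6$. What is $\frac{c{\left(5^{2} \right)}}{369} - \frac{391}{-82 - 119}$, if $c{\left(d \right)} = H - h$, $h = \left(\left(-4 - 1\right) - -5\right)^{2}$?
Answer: $\frac{391}{201} \approx 1.9453$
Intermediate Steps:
$H = 0$ ($H = 6 - 6 = 0$)
$h = 0$ ($h = \left(\left(-4 - 1\right) + 5\right)^{2} = \left(-5 + 5\right)^{2} = 0^{2} = 0$)
$c{\left(d \right)} = 0$ ($c{\left(d \right)} = 0 - 0 = 0 + 0 = 0$)
$\frac{c{\left(5^{2} \right)}}{369} - \frac{391}{-82 - 119} = \frac{0}{369} - \frac{391}{-82 - 119} = 0 \cdot \frac{1}{369} - \frac{391}{-82 - 119} = 0 - \frac{391}{-201} = 0 - - \frac{391}{201} = 0 + \frac{391}{201} = \frac{391}{201}$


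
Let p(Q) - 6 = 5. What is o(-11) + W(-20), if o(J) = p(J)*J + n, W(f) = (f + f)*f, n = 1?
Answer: 680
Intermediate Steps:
p(Q) = 11 (p(Q) = 6 + 5 = 11)
W(f) = 2*f**2 (W(f) = (2*f)*f = 2*f**2)
o(J) = 1 + 11*J (o(J) = 11*J + 1 = 1 + 11*J)
o(-11) + W(-20) = (1 + 11*(-11)) + 2*(-20)**2 = (1 - 121) + 2*400 = -120 + 800 = 680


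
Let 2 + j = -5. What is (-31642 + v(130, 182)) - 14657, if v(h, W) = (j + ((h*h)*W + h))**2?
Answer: 9461302255630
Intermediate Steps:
j = -7 (j = -2 - 5 = -7)
v(h, W) = (-7 + h + W*h**2)**2 (v(h, W) = (-7 + ((h*h)*W + h))**2 = (-7 + (h**2*W + h))**2 = (-7 + (W*h**2 + h))**2 = (-7 + (h + W*h**2))**2 = (-7 + h + W*h**2)**2)
(-31642 + v(130, 182)) - 14657 = (-31642 + (-7 + 130 + 182*130**2)**2) - 14657 = (-31642 + (-7 + 130 + 182*16900)**2) - 14657 = (-31642 + (-7 + 130 + 3075800)**2) - 14657 = (-31642 + 3075923**2) - 14657 = (-31642 + 9461302301929) - 14657 = 9461302270287 - 14657 = 9461302255630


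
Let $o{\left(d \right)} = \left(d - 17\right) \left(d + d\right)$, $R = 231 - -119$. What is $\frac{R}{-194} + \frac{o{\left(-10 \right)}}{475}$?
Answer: $- \frac{6149}{9215} \approx -0.66728$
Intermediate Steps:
$R = 350$ ($R = 231 + 119 = 350$)
$o{\left(d \right)} = 2 d \left(-17 + d\right)$ ($o{\left(d \right)} = \left(-17 + d\right) 2 d = 2 d \left(-17 + d\right)$)
$\frac{R}{-194} + \frac{o{\left(-10 \right)}}{475} = \frac{350}{-194} + \frac{2 \left(-10\right) \left(-17 - 10\right)}{475} = 350 \left(- \frac{1}{194}\right) + 2 \left(-10\right) \left(-27\right) \frac{1}{475} = - \frac{175}{97} + 540 \cdot \frac{1}{475} = - \frac{175}{97} + \frac{108}{95} = - \frac{6149}{9215}$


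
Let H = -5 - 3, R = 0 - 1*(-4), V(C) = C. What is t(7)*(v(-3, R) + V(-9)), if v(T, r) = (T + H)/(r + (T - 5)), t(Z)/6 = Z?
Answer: -525/2 ≈ -262.50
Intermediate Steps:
t(Z) = 6*Z
R = 4 (R = 0 + 4 = 4)
H = -8
v(T, r) = (-8 + T)/(-5 + T + r) (v(T, r) = (T - 8)/(r + (T - 5)) = (-8 + T)/(r + (-5 + T)) = (-8 + T)/(-5 + T + r))
t(7)*(v(-3, R) + V(-9)) = (6*7)*((-8 - 3)/(-5 - 3 + 4) - 9) = 42*(-11/(-4) - 9) = 42*(-¼*(-11) - 9) = 42*(11/4 - 9) = 42*(-25/4) = -525/2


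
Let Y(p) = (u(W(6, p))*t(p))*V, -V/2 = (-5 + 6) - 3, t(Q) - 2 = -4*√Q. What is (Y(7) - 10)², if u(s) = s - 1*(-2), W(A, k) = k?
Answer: 148996 - 17856*√7 ≈ 1.0175e+5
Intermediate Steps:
t(Q) = 2 - 4*√Q
V = 4 (V = -2*((-5 + 6) - 3) = -2*(1 - 3) = -2*(-2) = 4)
u(s) = 2 + s (u(s) = s + 2 = 2 + s)
Y(p) = 4*(2 + p)*(2 - 4*√p) (Y(p) = ((2 + p)*(2 - 4*√p))*4 = 4*(2 + p)*(2 - 4*√p))
(Y(7) - 10)² = (-8*(-1 + 2*√7)*(2 + 7) - 10)² = (-8*(-1 + 2*√7)*9 - 10)² = ((72 - 144*√7) - 10)² = (62 - 144*√7)²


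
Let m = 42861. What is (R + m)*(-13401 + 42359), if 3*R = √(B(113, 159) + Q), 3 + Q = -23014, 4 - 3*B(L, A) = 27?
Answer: 1241168838 + 28958*I*√207222/9 ≈ 1.2412e+9 + 1.4647e+6*I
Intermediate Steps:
B(L, A) = -23/3 (B(L, A) = 4/3 - ⅓*27 = 4/3 - 9 = -23/3)
Q = -23017 (Q = -3 - 23014 = -23017)
R = I*√207222/9 (R = √(-23/3 - 23017)/3 = √(-69074/3)/3 = (I*√207222/3)/3 = I*√207222/9 ≈ 50.58*I)
(R + m)*(-13401 + 42359) = (I*√207222/9 + 42861)*(-13401 + 42359) = (42861 + I*√207222/9)*28958 = 1241168838 + 28958*I*√207222/9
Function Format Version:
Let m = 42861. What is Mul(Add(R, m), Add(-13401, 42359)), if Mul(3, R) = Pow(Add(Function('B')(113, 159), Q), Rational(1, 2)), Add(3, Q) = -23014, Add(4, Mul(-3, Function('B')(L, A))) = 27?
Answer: Add(1241168838, Mul(Rational(28958, 9), I, Pow(207222, Rational(1, 2)))) ≈ Add(1.2412e+9, Mul(1.4647e+6, I))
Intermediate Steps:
Function('B')(L, A) = Rational(-23, 3) (Function('B')(L, A) = Add(Rational(4, 3), Mul(Rational(-1, 3), 27)) = Add(Rational(4, 3), -9) = Rational(-23, 3))
Q = -23017 (Q = Add(-3, -23014) = -23017)
R = Mul(Rational(1, 9), I, Pow(207222, Rational(1, 2))) (R = Mul(Rational(1, 3), Pow(Add(Rational(-23, 3), -23017), Rational(1, 2))) = Mul(Rational(1, 3), Pow(Rational(-69074, 3), Rational(1, 2))) = Mul(Rational(1, 3), Mul(Rational(1, 3), I, Pow(207222, Rational(1, 2)))) = Mul(Rational(1, 9), I, Pow(207222, Rational(1, 2))) ≈ Mul(50.580, I))
Mul(Add(R, m), Add(-13401, 42359)) = Mul(Add(Mul(Rational(1, 9), I, Pow(207222, Rational(1, 2))), 42861), Add(-13401, 42359)) = Mul(Add(42861, Mul(Rational(1, 9), I, Pow(207222, Rational(1, 2)))), 28958) = Add(1241168838, Mul(Rational(28958, 9), I, Pow(207222, Rational(1, 2))))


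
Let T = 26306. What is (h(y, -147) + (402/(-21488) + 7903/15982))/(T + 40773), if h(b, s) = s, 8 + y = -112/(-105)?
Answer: -12579880963/5759087937016 ≈ -0.0021844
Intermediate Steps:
y = -104/15 (y = -8 - 112/(-105) = -8 - 112*(-1/105) = -8 + 16/15 = -104/15 ≈ -6.9333)
(h(y, -147) + (402/(-21488) + 7903/15982))/(T + 40773) = (-147 + (402/(-21488) + 7903/15982))/(26306 + 40773) = (-147 + (402*(-1/21488) + 7903*(1/15982)))/67079 = (-147 + (-201/10744 + 7903/15982))*(1/67079) = (-147 + 40848725/85855304)*(1/67079) = -12579880963/85855304*1/67079 = -12579880963/5759087937016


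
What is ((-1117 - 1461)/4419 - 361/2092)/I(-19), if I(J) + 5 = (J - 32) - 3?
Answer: 6988435/545428332 ≈ 0.012813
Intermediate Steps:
I(J) = -40 + J (I(J) = -5 + ((J - 32) - 3) = -5 + ((-32 + J) - 3) = -5 + (-35 + J) = -40 + J)
((-1117 - 1461)/4419 - 361/2092)/I(-19) = ((-1117 - 1461)/4419 - 361/2092)/(-40 - 19) = (-2578*1/4419 - 361*1/2092)/(-59) = (-2578/4419 - 361/2092)*(-1/59) = -6988435/9244548*(-1/59) = 6988435/545428332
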